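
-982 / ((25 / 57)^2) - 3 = -3192393 / 625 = -5107.83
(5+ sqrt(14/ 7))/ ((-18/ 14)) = -35/ 9 - 7 * sqrt(2)/ 9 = -4.99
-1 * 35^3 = -42875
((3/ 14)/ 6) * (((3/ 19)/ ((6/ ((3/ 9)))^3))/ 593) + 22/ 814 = 0.03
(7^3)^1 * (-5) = -1715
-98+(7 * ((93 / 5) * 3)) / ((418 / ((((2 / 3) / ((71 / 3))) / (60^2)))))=-2908443783 / 29678000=-98.00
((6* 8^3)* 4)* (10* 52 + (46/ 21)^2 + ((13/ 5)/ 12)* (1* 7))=4753507328/ 735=6467356.91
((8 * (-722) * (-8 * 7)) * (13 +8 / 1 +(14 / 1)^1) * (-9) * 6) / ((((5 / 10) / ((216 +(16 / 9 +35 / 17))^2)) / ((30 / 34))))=-256151035353920000 / 4913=-52137397792371.26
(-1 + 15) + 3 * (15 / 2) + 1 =75 / 2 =37.50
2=2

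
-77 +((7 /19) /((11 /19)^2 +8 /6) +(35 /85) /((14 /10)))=-2349545 /30719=-76.49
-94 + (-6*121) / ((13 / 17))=-13564 / 13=-1043.38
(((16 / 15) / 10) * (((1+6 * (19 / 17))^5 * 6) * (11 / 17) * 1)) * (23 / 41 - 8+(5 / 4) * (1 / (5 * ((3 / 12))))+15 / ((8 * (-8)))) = -7431219876065271 / 98964032900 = -75090.11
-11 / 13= -0.85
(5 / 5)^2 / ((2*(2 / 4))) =1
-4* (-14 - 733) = 2988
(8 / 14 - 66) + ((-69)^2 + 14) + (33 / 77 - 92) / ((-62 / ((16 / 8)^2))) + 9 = 1025212 / 217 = 4724.48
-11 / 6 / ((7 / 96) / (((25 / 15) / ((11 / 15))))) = -400 / 7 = -57.14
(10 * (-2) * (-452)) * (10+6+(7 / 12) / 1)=449740 / 3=149913.33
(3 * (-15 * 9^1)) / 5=-81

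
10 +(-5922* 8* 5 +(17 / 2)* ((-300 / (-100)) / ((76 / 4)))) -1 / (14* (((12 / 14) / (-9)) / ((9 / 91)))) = -1638183125 / 6916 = -236868.58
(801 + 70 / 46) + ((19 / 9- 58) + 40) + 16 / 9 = 163201 / 207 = 788.41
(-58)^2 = 3364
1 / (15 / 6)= 2 / 5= 0.40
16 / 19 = 0.84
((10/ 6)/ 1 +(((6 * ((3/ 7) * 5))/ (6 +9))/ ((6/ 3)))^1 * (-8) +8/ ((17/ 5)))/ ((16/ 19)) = 4009/ 5712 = 0.70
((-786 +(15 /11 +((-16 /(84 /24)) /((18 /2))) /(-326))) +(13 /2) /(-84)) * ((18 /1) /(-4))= 709122431 /200816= 3531.20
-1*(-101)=101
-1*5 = -5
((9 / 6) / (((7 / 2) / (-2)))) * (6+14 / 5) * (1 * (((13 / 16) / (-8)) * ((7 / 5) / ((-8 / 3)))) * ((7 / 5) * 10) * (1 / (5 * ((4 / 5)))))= -9009 / 6400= -1.41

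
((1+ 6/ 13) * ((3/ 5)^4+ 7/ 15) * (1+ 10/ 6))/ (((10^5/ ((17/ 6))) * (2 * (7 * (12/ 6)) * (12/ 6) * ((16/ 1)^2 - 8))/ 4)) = 13889/ 732375000000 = 0.00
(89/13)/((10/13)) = 89/10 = 8.90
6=6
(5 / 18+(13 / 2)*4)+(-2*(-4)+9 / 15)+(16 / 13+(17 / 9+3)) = 15989 / 390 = 41.00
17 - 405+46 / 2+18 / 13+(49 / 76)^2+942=43460957 / 75088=578.80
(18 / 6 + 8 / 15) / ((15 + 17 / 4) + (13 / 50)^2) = 13250 / 72441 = 0.18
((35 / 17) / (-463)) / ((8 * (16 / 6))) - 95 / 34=-2.79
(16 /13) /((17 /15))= 240 /221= 1.09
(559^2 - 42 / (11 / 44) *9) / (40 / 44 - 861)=-3420659 / 9461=-361.55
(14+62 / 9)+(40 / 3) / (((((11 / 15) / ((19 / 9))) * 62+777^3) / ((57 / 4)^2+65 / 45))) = 50268497216443 / 2406469941774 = 20.89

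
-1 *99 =-99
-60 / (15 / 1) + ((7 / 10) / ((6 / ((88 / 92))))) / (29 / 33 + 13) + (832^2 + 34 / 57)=692220.60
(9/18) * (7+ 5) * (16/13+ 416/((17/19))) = 618144/221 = 2797.03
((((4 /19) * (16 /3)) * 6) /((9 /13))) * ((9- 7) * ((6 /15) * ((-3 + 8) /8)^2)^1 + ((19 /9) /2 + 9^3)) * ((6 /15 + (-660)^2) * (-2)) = -47645936903968 /7695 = -6191804665.88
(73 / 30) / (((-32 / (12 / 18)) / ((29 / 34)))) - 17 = -17.04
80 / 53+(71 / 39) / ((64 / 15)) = 85375 / 44096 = 1.94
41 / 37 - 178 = -6545 / 37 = -176.89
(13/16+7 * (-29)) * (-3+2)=3235/16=202.19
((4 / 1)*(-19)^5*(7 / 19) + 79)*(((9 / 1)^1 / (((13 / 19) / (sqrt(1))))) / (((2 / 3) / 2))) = -1871890317 / 13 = -143991562.85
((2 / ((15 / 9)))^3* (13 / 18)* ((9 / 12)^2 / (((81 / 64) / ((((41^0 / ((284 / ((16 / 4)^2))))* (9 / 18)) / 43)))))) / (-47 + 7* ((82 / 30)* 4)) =416 / 33811975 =0.00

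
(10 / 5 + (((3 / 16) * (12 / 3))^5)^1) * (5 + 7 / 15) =93931 / 7680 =12.23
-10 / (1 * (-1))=10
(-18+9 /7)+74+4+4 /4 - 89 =-187 /7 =-26.71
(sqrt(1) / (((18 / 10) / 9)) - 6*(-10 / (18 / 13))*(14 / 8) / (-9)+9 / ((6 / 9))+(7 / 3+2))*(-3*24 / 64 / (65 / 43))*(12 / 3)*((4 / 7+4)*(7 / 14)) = -133816 / 1365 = -98.03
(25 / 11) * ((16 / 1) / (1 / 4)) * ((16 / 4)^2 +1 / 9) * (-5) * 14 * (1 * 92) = -1494080000 / 99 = -15091717.17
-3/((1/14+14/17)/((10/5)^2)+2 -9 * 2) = 2856/15019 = 0.19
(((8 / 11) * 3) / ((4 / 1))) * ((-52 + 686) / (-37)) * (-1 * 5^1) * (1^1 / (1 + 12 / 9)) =57060 / 2849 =20.03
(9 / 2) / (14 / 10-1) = 45 / 4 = 11.25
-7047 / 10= -704.70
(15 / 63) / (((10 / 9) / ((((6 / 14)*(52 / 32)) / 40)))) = 117 / 31360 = 0.00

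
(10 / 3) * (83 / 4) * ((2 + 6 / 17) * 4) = 33200 / 51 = 650.98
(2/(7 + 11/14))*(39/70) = 78/545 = 0.14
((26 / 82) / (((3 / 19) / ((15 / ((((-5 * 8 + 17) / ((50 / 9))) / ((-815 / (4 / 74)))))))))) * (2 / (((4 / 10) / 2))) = 9310356250 / 8487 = 1097013.82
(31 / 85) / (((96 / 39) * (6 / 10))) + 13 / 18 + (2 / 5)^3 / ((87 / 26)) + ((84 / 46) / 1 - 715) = -290717022137 / 408204000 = -712.19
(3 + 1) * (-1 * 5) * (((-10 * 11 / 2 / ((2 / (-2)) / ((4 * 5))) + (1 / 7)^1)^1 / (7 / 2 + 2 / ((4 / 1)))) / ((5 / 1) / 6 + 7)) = -702.22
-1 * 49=-49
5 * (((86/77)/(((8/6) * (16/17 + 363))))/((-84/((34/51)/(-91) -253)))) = 252454505/7283187912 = 0.03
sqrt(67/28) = sqrt(469)/14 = 1.55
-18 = -18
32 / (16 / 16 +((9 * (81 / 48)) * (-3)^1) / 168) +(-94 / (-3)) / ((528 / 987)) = 17666747 / 172392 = 102.48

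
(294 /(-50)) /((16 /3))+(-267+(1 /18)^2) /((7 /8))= -69455647 /226800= -306.24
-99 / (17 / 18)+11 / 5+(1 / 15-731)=-212557 / 255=-833.56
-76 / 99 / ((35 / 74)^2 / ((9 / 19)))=-21904 / 13475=-1.63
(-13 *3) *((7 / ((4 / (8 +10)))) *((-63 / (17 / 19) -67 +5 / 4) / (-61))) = -2742.21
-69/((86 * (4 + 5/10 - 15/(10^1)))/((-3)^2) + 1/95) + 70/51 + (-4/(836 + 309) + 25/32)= -3906490169/15272394720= -0.26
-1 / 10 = -0.10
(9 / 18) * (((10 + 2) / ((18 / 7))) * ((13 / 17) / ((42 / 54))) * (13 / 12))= 169 / 68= 2.49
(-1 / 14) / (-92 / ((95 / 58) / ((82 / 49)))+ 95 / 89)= 59185 / 76999806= 0.00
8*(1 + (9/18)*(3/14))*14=124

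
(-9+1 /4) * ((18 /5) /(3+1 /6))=-189 /19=-9.95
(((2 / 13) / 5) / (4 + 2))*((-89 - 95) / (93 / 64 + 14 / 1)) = -0.06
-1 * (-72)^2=-5184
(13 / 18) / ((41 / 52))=338 / 369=0.92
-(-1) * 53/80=53/80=0.66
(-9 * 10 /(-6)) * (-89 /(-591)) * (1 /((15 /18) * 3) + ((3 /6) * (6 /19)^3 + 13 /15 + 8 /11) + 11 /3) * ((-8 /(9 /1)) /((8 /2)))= -1143494428 /401313231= -2.85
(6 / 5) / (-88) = -3 / 220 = -0.01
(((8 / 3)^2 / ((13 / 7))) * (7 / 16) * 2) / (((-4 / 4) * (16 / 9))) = -49 / 26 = -1.88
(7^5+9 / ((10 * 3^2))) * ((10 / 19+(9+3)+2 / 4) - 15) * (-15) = 37815975 / 76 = 497578.62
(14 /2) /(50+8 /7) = 49 /358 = 0.14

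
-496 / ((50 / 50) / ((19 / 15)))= -9424 / 15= -628.27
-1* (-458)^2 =-209764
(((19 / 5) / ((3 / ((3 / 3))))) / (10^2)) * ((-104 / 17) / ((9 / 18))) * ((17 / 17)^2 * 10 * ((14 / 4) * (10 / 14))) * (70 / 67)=-13832 / 3417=-4.05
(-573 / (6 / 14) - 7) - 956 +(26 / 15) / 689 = -1828498 / 795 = -2300.00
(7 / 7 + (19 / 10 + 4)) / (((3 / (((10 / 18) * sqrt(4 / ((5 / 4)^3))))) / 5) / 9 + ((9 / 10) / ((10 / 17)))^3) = 2745875700000 / 1424518061881 - 28750000000 * sqrt(5) / 1424518061881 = 1.88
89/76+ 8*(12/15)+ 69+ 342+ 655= 407957/380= 1073.57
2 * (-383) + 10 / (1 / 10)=-666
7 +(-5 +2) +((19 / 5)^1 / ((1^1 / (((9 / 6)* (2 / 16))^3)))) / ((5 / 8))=51713 / 12800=4.04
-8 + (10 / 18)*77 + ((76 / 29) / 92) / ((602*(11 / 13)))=1382483785 / 39751866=34.78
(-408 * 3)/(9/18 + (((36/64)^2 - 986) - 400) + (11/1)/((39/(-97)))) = 12220416/14102825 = 0.87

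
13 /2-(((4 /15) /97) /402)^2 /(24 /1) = 1667833576987 /256589781075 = 6.50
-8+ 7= -1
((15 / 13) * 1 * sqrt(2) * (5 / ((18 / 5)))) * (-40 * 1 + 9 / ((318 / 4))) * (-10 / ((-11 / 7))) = -9248750 * sqrt(2) / 22737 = -575.26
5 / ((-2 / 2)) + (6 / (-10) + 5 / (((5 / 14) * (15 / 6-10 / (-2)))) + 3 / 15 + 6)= 37 / 15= 2.47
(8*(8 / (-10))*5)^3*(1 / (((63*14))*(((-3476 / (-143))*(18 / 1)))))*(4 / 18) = -53248 / 2821959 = -0.02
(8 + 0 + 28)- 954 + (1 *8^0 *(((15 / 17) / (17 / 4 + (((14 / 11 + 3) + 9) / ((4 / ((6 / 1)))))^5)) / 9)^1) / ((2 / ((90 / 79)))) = -2484276032664854562 / 2706183042171209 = -918.00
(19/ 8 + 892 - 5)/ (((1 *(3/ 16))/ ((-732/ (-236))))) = 868030/ 59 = 14712.37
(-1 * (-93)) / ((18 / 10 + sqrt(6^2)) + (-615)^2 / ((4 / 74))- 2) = 930 / 69971683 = 0.00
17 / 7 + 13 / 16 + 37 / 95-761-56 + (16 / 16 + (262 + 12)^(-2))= -812.37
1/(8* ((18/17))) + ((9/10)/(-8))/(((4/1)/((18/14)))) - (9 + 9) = -361229/20160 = -17.92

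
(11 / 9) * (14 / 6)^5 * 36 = 739508 / 243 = 3043.24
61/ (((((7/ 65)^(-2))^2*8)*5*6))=0.00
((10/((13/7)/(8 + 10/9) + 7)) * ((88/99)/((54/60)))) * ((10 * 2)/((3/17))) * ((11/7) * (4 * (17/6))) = 1668339200/602883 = 2767.27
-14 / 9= -1.56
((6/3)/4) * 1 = 1/2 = 0.50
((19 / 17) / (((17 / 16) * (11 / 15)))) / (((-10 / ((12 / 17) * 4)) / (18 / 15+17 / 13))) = -3567744 / 3512795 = -1.02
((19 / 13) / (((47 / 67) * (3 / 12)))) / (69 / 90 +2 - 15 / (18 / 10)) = -1.50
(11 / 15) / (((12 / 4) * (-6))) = -0.04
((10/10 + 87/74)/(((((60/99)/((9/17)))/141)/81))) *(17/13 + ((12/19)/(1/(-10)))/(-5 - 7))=247391434521/6214520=39808.62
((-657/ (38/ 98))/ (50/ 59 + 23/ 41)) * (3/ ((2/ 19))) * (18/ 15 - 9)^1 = 9111359439/ 34070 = 267430.57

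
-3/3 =-1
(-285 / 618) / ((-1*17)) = 95 / 3502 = 0.03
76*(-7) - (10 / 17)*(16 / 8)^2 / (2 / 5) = -9144 / 17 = -537.88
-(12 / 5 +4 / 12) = -41 / 15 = -2.73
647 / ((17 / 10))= 6470 / 17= 380.59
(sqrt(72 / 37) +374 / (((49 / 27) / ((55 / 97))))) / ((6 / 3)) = 3 * sqrt(74) / 37 +277695 / 4753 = 59.12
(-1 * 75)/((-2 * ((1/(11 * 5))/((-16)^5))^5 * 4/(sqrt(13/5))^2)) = -15550975538822082734916750721155072000000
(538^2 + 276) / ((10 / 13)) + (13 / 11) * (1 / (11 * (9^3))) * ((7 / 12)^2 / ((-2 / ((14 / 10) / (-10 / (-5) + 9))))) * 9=58471925461781 / 155247840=376636.00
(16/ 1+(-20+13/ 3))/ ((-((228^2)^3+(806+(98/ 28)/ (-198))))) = -132/ 55629386181353153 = -0.00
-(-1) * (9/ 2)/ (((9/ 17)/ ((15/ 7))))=255/ 14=18.21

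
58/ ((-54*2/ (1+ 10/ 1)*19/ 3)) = -319/ 342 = -0.93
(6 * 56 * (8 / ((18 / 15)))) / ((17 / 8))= 17920 / 17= 1054.12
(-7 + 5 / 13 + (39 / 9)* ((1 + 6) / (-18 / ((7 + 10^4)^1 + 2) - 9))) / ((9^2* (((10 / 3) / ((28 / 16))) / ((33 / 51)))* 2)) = -2701636553 / 129028975920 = -0.02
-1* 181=-181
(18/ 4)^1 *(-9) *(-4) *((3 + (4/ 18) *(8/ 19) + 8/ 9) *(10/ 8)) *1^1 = 30645/ 38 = 806.45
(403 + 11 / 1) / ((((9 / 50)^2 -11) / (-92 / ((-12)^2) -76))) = 79321250 / 27419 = 2892.93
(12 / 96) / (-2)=-1 / 16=-0.06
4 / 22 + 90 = 992 / 11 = 90.18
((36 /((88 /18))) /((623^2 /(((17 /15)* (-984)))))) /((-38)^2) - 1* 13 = -100182029749 /7706301295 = -13.00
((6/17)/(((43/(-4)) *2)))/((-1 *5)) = 12/3655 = 0.00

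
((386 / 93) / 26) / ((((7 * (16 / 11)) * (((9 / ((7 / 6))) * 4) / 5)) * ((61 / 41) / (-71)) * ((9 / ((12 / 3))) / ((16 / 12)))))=-0.07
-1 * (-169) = 169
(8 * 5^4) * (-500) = -2500000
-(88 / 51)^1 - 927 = -47365 / 51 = -928.73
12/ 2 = 6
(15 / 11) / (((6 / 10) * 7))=25 / 77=0.32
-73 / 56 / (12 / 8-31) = 73 / 1652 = 0.04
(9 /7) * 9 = 81 /7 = 11.57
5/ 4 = 1.25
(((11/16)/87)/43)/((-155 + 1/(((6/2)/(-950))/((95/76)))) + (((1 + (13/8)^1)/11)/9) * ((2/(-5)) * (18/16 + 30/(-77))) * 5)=-2662/7979469451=-0.00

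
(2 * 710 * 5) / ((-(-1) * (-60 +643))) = 7100 / 583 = 12.18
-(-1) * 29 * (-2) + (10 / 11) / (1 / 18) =-41.64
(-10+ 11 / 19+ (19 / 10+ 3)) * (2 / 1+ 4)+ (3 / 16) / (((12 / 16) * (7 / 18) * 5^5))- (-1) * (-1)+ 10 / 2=-19223579 / 831250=-23.13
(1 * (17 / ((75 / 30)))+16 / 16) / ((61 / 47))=1833 / 305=6.01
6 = 6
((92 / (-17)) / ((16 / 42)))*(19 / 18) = -15.00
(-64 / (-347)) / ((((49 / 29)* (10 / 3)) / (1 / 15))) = 0.00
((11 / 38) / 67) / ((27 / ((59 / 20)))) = 649 / 1374840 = 0.00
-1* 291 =-291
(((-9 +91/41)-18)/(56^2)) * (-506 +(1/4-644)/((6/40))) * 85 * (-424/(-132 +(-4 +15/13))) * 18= 642309646290/3521777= 182382.26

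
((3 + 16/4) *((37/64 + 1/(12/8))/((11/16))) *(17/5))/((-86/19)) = -9.52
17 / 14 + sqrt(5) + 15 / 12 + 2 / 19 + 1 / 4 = sqrt(5) + 375 / 133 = 5.06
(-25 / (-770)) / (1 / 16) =0.52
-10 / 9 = -1.11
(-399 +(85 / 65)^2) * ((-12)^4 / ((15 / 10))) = -928171008 / 169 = -5492136.14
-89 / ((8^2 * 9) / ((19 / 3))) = -1691 / 1728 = -0.98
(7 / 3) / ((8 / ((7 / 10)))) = 49 / 240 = 0.20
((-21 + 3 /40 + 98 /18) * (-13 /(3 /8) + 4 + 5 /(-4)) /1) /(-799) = -2134459 /3451680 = -0.62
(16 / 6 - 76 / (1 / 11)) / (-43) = 2500 / 129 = 19.38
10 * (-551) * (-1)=5510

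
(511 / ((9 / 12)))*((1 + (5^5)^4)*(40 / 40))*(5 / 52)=243663787841799430 / 39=6247789431841011.03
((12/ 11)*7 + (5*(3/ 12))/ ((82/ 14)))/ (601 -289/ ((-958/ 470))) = 6783119/ 641852376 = 0.01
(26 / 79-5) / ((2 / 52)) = -9594 / 79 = -121.44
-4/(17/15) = -60/17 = -3.53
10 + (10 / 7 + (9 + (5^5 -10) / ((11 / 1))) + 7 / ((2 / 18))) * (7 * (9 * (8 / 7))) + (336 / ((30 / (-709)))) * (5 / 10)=8360486 / 385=21715.55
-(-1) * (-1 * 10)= -10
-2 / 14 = -1 / 7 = -0.14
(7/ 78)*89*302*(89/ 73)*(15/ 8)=41862485/ 7592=5514.03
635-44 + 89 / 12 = 7181 / 12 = 598.42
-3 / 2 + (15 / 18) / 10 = -17 / 12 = -1.42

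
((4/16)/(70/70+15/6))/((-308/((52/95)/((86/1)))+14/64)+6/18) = -624/422743657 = -0.00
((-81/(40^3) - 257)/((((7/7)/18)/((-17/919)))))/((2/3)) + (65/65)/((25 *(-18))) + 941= 566058550291/529344000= 1069.36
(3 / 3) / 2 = 1 / 2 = 0.50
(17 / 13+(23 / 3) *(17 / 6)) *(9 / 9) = 23.03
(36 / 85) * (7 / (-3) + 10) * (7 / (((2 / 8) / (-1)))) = -7728 / 85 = -90.92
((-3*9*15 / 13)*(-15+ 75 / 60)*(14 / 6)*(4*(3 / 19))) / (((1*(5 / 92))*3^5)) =35420 / 741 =47.80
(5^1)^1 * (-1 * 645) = -3225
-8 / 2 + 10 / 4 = -1.50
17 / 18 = 0.94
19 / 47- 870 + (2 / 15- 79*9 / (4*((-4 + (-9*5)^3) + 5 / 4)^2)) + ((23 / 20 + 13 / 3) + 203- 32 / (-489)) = -40364790623756983163 / 61074228584158860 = -660.91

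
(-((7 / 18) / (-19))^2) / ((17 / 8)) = -98 / 497097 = -0.00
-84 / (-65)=84 / 65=1.29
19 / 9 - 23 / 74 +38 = 26507 / 666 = 39.80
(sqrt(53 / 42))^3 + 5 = 53 * sqrt(2226) / 1764 + 5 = 6.42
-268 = -268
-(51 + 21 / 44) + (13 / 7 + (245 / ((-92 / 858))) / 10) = -278.11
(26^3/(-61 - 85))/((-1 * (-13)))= -676/73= -9.26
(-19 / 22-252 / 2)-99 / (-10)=-6433 / 55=-116.96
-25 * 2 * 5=-250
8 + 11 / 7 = 67 / 7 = 9.57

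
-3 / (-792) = 1 / 264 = 0.00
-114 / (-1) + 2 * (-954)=-1794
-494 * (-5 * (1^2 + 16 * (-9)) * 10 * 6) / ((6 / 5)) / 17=-17660500 / 17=-1038852.94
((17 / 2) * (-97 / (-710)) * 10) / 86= 1649 / 12212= 0.14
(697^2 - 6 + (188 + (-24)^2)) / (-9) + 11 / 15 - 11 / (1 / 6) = -811924 / 15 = -54128.27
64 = 64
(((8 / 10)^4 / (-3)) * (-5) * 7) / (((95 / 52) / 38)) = 186368 / 1875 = 99.40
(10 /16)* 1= 5 /8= 0.62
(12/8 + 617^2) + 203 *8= 764629/2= 382314.50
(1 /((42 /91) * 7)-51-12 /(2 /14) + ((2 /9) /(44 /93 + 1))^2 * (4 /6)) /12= -955478465 /85136184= -11.22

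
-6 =-6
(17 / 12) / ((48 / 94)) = 2.77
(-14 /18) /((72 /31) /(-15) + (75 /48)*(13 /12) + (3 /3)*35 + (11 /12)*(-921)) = 69440 /72112539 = 0.00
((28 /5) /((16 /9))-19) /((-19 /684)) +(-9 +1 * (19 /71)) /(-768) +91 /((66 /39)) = 468138221 /749760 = 624.38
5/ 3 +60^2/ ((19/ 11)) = 118895/ 57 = 2085.88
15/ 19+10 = 205/ 19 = 10.79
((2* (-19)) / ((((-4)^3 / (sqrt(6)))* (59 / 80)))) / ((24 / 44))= 1045* sqrt(6) / 708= 3.62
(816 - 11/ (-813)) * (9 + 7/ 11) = 7863.40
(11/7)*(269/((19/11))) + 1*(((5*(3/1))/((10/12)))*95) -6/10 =1299496/665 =1954.13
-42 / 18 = -7 / 3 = -2.33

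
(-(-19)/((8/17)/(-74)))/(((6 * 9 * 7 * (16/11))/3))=-131461/8064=-16.30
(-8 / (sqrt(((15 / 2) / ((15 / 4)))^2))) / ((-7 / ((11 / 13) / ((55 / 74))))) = 296 / 455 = 0.65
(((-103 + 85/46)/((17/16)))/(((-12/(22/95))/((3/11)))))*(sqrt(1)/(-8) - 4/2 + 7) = 2.44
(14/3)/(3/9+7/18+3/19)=228/43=5.30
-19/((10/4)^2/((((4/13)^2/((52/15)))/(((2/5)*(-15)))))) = 152/10985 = 0.01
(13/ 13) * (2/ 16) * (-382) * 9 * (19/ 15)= -544.35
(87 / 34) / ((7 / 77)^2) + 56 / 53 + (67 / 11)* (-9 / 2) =2807441 / 9911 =283.27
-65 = -65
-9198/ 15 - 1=-3071/ 5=-614.20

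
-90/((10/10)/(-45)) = 4050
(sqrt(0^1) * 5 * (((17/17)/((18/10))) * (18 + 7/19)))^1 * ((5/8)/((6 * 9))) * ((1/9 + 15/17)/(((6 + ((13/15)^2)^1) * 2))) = 0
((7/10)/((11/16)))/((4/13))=182/55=3.31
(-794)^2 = 630436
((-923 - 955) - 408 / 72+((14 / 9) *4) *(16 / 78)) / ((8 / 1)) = -660719 / 2808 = -235.30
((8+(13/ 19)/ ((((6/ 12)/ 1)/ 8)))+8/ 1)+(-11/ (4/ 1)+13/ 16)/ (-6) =49741/ 1824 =27.27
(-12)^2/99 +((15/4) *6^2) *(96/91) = 143.87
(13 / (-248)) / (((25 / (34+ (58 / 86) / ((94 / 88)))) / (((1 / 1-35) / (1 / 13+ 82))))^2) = -62205657145866 / 3603820640977975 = -0.02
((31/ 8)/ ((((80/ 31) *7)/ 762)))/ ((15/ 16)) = 122047/ 700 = 174.35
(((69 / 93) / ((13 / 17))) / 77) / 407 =391 / 12629617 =0.00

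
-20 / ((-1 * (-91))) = -20 / 91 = -0.22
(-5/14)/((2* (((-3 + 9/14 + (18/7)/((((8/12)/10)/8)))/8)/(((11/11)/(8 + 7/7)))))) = -20/38583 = -0.00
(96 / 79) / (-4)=-24 / 79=-0.30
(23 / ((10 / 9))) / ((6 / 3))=207 / 20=10.35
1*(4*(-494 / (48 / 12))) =-494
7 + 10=17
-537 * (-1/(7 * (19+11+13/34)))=2.52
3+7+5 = 15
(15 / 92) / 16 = 15 / 1472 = 0.01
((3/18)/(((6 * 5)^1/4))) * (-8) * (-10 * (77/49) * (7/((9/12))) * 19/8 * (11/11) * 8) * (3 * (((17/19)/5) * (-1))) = -11968/45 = -265.96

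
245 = 245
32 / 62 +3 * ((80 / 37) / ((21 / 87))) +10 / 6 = 699857 / 24087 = 29.06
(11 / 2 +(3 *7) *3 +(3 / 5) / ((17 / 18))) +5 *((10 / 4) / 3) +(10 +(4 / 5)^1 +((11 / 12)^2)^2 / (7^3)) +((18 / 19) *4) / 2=987833614879 / 11486603520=86.00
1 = 1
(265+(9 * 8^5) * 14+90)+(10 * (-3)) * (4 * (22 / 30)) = 4129035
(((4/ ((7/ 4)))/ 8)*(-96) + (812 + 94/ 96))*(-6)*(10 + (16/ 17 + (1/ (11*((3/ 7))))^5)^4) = -7243718462666287235884132345360062925135/ 142485865545169016535331149872312088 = -50838.15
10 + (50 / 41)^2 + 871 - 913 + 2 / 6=-152195 / 5043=-30.18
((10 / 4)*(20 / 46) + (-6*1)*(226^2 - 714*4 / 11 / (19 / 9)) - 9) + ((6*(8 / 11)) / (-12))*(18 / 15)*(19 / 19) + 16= -305710.44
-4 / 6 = -2 / 3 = -0.67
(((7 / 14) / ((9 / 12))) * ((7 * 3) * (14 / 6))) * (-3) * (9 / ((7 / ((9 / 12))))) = -189 / 2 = -94.50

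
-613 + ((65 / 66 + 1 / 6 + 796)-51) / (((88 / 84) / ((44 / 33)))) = 122203 / 363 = 336.65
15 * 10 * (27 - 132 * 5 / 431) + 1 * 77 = 3897.30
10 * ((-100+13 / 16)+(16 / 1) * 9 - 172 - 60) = -14975 / 8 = -1871.88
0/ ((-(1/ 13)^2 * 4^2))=0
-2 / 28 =-1 / 14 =-0.07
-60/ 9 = -20/ 3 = -6.67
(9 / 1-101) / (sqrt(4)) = -46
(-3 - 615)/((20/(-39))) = 12051/10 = 1205.10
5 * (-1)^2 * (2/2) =5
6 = 6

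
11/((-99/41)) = -41/9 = -4.56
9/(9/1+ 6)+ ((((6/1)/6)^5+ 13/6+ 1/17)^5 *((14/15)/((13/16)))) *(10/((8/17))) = 134920551984919/15830570340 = 8522.79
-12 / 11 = -1.09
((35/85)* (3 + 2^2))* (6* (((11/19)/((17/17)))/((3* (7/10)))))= 1540/323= 4.77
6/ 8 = 3/ 4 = 0.75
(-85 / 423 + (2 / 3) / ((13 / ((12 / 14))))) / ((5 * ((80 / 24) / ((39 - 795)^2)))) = -82233144 / 15275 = -5383.51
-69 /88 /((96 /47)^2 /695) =-35310865 /270336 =-130.62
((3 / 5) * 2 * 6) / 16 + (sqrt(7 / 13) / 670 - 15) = -291 / 20 + sqrt(91) / 8710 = -14.55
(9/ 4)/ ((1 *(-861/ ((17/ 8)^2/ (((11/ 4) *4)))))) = -867/ 808192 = -0.00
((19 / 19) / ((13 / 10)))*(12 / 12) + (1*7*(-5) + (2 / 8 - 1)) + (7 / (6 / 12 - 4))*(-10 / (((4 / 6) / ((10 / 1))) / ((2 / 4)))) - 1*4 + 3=5929 / 52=114.02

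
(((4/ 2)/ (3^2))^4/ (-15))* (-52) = 832/ 98415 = 0.01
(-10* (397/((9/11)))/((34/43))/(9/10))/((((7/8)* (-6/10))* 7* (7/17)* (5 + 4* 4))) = 375562000/1750329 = 214.57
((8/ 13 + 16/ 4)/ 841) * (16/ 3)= 320/ 10933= 0.03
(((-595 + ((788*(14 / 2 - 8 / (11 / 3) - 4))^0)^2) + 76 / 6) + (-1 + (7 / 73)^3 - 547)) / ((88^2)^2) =-1317988567 / 69987506958336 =-0.00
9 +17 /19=188 /19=9.89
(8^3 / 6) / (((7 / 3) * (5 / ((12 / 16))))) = 192 / 35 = 5.49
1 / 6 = 0.17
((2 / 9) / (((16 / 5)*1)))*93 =155 / 24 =6.46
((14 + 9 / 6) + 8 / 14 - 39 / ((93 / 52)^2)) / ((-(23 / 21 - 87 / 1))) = 156547 / 3467288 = 0.05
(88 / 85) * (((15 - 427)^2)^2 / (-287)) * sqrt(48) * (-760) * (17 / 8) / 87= 192701514784768 * sqrt(3) / 24969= 13367328058.90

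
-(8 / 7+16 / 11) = -200 / 77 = -2.60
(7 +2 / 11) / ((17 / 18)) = 1422 / 187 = 7.60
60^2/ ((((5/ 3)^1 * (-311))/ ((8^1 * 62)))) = -3444.89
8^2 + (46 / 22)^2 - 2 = 8031 / 121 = 66.37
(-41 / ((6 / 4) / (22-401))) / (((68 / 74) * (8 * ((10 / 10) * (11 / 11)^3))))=574943 / 408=1409.17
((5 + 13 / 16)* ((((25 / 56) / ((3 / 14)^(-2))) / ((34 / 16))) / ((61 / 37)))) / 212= 774225 / 4826015488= 0.00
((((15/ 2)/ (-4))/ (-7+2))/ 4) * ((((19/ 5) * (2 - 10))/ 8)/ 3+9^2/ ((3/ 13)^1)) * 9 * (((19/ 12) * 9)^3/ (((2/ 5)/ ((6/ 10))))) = 13115553453/ 10240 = 1280815.77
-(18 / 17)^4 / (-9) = 11664 / 83521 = 0.14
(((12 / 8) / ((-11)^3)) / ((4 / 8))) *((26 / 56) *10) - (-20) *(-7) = -2608955 / 18634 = -140.01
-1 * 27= -27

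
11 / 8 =1.38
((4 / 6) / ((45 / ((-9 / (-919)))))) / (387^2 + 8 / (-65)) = 26 / 26839331589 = 0.00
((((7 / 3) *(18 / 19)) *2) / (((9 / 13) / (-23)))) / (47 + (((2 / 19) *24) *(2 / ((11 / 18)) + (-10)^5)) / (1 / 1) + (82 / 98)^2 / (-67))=3703640941 / 6368939832459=0.00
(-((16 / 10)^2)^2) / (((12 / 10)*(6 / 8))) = -8192 / 1125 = -7.28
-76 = -76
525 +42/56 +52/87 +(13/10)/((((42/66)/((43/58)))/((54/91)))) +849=117338771/85260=1376.25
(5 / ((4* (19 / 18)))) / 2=0.59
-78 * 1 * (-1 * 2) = 156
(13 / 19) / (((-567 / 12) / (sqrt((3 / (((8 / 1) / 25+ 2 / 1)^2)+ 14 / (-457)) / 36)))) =-0.00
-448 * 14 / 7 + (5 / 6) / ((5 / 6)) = -895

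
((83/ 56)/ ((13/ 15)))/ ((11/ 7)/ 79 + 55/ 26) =98355/ 122804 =0.80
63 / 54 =7 / 6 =1.17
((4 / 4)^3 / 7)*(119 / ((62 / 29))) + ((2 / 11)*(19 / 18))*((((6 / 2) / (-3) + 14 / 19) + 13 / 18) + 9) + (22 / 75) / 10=33823027 / 3452625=9.80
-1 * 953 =-953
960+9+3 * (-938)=-1845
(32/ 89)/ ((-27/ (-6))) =0.08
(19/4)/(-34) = -19/136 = -0.14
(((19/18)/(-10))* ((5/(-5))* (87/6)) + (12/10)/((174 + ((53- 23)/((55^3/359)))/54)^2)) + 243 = 239034910626090022511/977525574826349160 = 244.53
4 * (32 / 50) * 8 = 512 / 25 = 20.48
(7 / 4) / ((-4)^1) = -7 / 16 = -0.44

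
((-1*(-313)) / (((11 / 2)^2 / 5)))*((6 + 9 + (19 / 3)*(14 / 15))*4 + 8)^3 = 87813300117248 / 2205225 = 39820562.58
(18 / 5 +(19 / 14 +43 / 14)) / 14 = 281 / 490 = 0.57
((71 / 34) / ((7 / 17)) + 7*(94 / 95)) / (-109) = -15957 / 144970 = -0.11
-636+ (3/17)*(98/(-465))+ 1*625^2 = 389988.96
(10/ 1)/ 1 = 10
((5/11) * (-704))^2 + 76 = 102476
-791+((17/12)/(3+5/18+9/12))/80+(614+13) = -1902349/11600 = -164.00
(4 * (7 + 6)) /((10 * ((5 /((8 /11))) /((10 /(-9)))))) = -416 /495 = -0.84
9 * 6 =54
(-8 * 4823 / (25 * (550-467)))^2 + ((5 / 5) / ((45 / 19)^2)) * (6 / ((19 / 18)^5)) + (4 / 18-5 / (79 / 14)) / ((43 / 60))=104028863527389664 / 300963484588125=345.65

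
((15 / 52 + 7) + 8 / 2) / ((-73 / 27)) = -15849 / 3796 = -4.18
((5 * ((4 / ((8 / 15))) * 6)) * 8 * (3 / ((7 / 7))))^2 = 29160000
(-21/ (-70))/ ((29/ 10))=3/ 29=0.10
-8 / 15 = -0.53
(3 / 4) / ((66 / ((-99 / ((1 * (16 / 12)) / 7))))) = -189 / 32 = -5.91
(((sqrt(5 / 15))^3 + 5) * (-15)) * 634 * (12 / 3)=-190200 -12680 * sqrt(3) / 3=-197520.80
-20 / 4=-5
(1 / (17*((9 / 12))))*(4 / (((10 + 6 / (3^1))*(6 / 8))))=16 / 459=0.03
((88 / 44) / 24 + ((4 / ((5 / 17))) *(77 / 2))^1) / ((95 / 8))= 62842 / 1425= 44.10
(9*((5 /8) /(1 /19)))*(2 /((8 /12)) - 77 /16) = -24795 /128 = -193.71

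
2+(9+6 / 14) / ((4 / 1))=61 / 14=4.36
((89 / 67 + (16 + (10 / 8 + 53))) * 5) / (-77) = -95915 / 20636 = -4.65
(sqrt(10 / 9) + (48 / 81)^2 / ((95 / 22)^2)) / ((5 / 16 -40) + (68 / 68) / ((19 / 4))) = -304 * sqrt(10) / 36003 -180224 / 377786025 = -0.03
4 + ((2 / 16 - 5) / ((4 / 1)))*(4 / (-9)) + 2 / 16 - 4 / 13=170 / 39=4.36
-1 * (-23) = 23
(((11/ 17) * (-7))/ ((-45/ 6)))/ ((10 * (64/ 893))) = 68761/ 81600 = 0.84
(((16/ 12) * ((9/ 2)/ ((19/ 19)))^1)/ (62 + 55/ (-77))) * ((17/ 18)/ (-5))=-119/ 6435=-0.02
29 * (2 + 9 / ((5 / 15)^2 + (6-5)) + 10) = 582.90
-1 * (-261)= 261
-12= -12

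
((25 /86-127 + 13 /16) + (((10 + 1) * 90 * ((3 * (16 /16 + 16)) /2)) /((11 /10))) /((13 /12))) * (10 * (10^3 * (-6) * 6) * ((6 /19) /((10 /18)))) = -45768850497000 /10621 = -4309278834.10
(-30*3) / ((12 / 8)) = -60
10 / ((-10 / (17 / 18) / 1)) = -17 / 18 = -0.94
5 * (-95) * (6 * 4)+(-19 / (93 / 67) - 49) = -1066030 / 93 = -11462.69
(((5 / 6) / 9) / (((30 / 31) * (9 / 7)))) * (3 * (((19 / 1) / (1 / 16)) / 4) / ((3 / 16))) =90.49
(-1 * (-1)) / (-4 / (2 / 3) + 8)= 0.50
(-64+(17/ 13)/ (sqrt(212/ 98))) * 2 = -128+119 * sqrt(106)/ 689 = -126.22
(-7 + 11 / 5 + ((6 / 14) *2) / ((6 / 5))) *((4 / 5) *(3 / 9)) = -572 / 525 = -1.09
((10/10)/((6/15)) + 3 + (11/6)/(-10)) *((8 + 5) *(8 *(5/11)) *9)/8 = 1131/4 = 282.75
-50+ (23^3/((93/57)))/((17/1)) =204823/527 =388.66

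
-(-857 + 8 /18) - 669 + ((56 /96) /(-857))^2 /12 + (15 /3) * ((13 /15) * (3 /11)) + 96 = 3975049509851 /13960406592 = 284.74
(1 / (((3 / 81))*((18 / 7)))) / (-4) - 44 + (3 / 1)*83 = 1619 / 8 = 202.38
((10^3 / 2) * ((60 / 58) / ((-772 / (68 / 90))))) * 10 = -85000 / 16791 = -5.06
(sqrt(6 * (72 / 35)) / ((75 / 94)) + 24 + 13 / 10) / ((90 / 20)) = 6.60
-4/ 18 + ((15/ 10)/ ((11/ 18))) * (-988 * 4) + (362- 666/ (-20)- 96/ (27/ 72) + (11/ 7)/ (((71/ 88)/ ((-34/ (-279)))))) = -145834003591/ 15252930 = -9561.05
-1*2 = -2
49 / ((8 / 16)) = 98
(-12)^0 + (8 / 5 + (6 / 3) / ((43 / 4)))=599 / 215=2.79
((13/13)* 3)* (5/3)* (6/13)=30/13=2.31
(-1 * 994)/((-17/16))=15904/17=935.53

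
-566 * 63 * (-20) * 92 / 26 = 32805360 / 13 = 2523489.23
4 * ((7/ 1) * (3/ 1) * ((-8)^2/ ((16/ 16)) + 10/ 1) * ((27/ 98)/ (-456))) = -999/ 266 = -3.76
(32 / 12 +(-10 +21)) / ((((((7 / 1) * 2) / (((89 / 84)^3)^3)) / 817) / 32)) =11735888454989632045873 / 273283169946845184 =42944.06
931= 931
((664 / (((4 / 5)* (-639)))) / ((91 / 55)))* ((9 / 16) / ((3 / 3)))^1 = -22825 / 51688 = -0.44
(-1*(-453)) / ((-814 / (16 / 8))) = -453 / 407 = -1.11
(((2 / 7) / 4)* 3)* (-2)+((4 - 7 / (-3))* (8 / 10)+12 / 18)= 557 / 105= 5.30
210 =210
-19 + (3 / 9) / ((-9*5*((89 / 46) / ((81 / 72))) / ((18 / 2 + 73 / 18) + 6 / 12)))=-457973 / 24030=-19.06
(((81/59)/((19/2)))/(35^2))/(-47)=-162/64541575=-0.00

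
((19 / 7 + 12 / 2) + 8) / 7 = 117 / 49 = 2.39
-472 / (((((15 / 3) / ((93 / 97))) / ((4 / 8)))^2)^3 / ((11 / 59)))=-7116892017939 / 104121500616125000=-0.00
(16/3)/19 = 16/57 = 0.28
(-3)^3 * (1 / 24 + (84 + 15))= -2674.12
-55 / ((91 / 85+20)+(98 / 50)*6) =-23375 / 13953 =-1.68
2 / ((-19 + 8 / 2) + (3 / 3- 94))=-1 / 54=-0.02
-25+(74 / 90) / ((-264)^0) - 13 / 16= -17993 / 720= -24.99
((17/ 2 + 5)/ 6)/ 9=1/ 4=0.25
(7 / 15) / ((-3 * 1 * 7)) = -1 / 45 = -0.02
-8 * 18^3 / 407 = -46656 / 407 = -114.63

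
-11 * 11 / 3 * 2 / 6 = -121 / 9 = -13.44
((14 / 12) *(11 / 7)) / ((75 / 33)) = 121 / 150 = 0.81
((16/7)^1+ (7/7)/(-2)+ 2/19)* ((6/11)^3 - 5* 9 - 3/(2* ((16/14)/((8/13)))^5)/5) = -111490483089963/1314548014780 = -84.81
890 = 890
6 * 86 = 516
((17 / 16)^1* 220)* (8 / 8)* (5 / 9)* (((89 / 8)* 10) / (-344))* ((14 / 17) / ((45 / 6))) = -171325 / 37152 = -4.61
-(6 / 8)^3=-27 / 64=-0.42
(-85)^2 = 7225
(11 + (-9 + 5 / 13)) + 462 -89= 4880 / 13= 375.38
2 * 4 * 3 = 24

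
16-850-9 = -843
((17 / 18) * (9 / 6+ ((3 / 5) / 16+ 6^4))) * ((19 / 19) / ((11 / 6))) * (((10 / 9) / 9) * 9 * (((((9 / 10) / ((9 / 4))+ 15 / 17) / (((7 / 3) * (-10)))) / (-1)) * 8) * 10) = 538787 / 165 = 3265.38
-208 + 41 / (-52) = -10857 / 52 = -208.79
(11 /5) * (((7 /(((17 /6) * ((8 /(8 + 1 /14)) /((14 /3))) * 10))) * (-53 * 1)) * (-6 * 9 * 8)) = 24902262 /425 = 58593.56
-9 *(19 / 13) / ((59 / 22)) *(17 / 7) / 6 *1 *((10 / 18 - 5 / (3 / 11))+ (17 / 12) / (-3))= 36.23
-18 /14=-9 /7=-1.29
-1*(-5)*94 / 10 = 47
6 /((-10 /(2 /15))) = -2 /25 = -0.08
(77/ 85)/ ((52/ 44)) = 847/ 1105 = 0.77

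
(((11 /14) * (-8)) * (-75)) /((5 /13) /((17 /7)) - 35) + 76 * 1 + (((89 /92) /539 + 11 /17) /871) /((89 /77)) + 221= 283.47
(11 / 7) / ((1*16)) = 11 / 112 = 0.10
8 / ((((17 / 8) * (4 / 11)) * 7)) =176 / 119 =1.48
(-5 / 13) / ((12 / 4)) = -5 / 39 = -0.13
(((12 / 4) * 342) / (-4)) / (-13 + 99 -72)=-513 / 28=-18.32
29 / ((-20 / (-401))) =11629 / 20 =581.45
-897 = -897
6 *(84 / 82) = 6.15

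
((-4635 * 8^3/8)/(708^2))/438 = -0.00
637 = 637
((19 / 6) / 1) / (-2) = -19 / 12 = -1.58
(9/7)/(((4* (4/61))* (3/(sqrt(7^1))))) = 183* sqrt(7)/112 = 4.32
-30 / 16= -15 / 8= -1.88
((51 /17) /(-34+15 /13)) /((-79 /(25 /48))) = 325 /539728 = 0.00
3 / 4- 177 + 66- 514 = -2497 / 4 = -624.25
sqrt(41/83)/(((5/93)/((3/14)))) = 2.80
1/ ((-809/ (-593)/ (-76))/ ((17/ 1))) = -766156/ 809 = -947.04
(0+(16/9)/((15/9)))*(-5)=-16/3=-5.33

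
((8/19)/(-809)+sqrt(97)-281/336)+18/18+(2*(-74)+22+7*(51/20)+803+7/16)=sqrt(97)+8979408689/12911640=705.30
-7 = -7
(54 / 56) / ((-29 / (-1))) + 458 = 371923 / 812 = 458.03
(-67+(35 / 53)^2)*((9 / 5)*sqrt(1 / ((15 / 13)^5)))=-10533094*sqrt(195) / 1755625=-83.78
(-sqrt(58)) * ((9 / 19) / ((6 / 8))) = -12 * sqrt(58) / 19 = -4.81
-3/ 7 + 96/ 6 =15.57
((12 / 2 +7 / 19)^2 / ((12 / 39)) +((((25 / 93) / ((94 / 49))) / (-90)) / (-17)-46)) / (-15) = -20716460753 / 3621351645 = -5.72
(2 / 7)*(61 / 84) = 61 / 294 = 0.21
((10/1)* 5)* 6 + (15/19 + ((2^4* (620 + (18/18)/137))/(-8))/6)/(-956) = 1120614457/3732702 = 300.22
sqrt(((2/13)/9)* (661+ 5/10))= 7* sqrt(39)/13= 3.36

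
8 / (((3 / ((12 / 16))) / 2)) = 4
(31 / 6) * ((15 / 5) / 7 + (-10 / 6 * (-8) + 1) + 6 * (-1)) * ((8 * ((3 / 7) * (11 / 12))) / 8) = 7843 / 441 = 17.78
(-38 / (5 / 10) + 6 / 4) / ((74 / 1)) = -149 / 148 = -1.01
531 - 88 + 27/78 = 11527/26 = 443.35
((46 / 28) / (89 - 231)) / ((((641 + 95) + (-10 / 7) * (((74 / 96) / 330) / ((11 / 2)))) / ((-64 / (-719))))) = -3206016 / 2291292862163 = -0.00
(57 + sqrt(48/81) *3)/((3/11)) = 217.47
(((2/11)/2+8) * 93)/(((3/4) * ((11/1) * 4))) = 2759/121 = 22.80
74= 74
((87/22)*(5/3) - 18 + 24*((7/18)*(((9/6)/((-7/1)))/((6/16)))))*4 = -2210/33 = -66.97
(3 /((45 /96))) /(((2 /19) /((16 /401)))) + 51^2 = 2603.43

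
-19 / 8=-2.38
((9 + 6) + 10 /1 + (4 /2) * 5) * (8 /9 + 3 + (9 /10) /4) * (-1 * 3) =-10367 /24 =-431.96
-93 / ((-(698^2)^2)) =93 / 237367737616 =0.00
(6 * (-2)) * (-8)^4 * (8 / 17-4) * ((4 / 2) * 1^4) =5898240 / 17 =346955.29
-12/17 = -0.71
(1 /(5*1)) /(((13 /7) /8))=56 /65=0.86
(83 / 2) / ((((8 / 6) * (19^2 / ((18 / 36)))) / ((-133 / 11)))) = -1743 / 3344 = -0.52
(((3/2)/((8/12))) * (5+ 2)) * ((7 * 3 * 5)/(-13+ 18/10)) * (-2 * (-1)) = -4725/16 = -295.31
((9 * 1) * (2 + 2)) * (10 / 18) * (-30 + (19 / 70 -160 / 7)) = -7362 / 7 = -1051.71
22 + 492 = 514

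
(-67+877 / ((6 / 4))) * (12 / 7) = 6212 / 7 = 887.43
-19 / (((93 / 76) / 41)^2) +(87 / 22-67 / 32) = -64931176633 / 3044448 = -21327.73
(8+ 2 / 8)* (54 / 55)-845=-8369 / 10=-836.90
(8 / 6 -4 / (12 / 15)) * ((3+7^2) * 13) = -7436 / 3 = -2478.67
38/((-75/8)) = -304/75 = -4.05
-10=-10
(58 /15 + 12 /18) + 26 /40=311 /60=5.18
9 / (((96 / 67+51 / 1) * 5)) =201 / 5855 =0.03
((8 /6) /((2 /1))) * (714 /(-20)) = -119 /5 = -23.80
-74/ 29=-2.55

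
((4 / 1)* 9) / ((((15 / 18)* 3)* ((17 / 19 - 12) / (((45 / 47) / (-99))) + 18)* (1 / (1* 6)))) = 8208 / 110797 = 0.07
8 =8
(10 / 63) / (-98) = -5 / 3087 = -0.00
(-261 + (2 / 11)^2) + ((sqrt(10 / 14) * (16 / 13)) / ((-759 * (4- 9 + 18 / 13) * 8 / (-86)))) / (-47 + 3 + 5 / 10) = -31577 / 121 + 344 * sqrt(35) / 21724857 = -260.97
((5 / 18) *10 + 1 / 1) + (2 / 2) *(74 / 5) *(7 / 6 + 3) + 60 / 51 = 10193 / 153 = 66.62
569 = 569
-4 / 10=-2 / 5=-0.40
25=25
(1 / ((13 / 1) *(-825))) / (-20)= 1 / 214500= 0.00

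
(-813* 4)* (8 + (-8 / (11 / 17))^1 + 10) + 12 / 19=-18328.82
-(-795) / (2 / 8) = 3180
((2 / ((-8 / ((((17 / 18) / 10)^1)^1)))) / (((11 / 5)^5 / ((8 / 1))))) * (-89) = 945625 / 2898918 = 0.33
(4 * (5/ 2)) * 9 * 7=630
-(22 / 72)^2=-121 / 1296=-0.09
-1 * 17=-17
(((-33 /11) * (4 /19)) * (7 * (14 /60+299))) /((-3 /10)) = 251356 /57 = 4409.75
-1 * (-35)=35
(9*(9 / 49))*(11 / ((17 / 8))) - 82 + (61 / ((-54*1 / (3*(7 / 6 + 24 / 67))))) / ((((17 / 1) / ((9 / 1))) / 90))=-35681707 / 111622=-319.67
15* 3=45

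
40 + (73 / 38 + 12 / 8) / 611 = 35725 / 893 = 40.01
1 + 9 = 10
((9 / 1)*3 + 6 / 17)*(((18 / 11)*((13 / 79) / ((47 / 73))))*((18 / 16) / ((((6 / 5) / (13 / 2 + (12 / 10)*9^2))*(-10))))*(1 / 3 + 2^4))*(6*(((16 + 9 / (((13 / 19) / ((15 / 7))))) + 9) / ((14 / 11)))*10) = -33823986075 / 7426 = -4554805.56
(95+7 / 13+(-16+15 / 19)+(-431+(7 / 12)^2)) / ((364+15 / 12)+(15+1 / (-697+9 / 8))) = -3650956093 / 3962731500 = -0.92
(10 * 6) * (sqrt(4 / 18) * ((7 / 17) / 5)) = 28 * sqrt(2) / 17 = 2.33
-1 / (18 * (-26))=1 / 468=0.00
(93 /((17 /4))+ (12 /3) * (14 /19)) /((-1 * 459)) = -8020 /148257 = -0.05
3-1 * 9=-6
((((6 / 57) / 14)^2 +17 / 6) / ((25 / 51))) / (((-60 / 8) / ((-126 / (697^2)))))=1804314 / 9026759875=0.00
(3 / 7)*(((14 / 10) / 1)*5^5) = 1875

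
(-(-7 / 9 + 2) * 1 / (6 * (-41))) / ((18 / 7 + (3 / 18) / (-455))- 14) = -5005 / 11513169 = -0.00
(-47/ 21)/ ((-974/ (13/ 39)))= 47/ 61362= 0.00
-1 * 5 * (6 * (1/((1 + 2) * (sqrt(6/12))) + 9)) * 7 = -1890- 70 * sqrt(2) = -1988.99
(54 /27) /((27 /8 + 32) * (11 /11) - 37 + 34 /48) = -24 /11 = -2.18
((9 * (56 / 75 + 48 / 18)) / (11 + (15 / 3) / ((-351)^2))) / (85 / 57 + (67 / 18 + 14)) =2022467616 / 13914256775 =0.15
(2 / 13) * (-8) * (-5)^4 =-10000 / 13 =-769.23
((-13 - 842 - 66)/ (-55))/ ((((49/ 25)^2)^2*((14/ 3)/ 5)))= 1079296875/ 887779354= 1.22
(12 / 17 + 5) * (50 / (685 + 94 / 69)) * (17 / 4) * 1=167325 / 94718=1.77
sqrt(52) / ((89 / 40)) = 3.24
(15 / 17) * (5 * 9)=675 / 17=39.71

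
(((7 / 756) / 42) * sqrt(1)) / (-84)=-1 / 381024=-0.00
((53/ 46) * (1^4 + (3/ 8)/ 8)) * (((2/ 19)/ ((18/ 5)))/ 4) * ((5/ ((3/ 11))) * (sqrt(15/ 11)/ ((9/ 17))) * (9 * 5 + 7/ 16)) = 1097170225 * sqrt(165)/ 869916672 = 16.20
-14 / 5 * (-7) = 98 / 5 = 19.60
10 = 10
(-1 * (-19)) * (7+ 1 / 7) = 950 / 7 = 135.71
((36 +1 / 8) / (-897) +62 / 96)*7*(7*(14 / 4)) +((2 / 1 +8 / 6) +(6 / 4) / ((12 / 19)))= 3144865 / 28704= 109.56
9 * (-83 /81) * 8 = -664 /9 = -73.78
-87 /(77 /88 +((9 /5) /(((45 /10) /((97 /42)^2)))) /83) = -127378440 /1318741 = -96.59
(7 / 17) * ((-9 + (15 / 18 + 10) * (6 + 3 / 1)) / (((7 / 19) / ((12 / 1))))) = 20178 / 17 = 1186.94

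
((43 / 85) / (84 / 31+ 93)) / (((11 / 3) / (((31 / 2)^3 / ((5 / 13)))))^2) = 13948895354277 / 378488000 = 36854.26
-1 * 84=-84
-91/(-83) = 1.10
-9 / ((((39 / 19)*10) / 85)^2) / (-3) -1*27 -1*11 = 27265 / 2028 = 13.44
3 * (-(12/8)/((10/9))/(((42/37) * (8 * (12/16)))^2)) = -1369/15680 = -0.09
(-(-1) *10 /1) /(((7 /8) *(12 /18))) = 120 /7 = 17.14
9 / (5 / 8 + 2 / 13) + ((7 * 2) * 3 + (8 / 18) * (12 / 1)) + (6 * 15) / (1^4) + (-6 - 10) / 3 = 1292 / 9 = 143.56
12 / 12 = 1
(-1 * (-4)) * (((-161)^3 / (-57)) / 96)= 3050.64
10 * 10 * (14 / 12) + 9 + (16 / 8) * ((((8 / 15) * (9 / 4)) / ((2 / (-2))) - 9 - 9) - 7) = 73.27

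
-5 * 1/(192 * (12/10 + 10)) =-25/10752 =-0.00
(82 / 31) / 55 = 82 / 1705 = 0.05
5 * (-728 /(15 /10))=-7280 /3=-2426.67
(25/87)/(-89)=-25/7743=-0.00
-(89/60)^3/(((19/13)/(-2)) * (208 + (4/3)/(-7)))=64152179/2984976000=0.02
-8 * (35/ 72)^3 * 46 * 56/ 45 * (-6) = 1380575/ 4374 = 315.63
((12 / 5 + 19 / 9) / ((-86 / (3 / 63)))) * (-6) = 29 / 1935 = 0.01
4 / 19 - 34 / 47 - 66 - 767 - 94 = -828269 / 893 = -927.51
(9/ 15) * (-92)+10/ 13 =-3538/ 65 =-54.43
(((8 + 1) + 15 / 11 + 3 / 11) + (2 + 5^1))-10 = 84 / 11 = 7.64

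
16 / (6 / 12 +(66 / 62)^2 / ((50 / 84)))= 6.66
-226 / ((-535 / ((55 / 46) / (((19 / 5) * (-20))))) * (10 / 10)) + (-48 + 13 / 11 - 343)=-802024041 / 2057396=-389.82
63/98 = 9/14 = 0.64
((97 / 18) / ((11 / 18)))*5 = 485 / 11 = 44.09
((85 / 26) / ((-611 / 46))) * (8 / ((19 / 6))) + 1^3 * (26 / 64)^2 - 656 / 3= -101589350809 / 463617024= -219.12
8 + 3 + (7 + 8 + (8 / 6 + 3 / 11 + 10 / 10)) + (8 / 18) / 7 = 19868 / 693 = 28.67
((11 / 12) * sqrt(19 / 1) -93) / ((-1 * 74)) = 93 / 74 -11 * sqrt(19) / 888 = 1.20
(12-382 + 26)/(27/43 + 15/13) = -48074/249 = -193.07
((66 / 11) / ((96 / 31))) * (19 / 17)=589 / 272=2.17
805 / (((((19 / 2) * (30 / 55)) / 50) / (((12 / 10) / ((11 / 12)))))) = 193200 / 19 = 10168.42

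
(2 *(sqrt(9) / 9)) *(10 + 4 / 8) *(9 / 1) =63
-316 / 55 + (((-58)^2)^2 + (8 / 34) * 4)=10580919268 / 935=11316491.20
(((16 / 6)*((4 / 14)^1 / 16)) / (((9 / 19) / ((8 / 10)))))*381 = 9652 / 315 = 30.64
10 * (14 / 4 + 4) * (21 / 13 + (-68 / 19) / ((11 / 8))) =-74.06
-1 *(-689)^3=327082769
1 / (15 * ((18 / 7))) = 7 / 270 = 0.03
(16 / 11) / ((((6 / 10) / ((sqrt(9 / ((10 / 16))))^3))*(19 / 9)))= 20736*sqrt(10) / 1045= 62.75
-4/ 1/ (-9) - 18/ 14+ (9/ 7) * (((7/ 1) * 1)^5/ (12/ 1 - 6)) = 453683/ 126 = 3600.66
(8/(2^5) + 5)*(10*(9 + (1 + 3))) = 1365/2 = 682.50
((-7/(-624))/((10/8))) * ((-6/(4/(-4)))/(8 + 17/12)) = 42/7345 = 0.01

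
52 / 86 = 26 / 43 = 0.60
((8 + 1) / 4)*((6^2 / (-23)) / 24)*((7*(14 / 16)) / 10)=-1323 / 14720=-0.09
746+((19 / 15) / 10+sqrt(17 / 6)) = sqrt(102) / 6+111919 / 150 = 747.81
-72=-72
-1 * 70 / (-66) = 35 / 33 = 1.06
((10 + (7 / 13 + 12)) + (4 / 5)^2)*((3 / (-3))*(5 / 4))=-7533 / 260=-28.97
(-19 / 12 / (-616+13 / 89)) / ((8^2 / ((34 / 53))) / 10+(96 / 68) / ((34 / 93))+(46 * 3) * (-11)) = -2443495 / 1429589710248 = -0.00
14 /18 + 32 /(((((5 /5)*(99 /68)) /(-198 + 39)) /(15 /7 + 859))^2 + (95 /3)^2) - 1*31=-9565066340385220880 /316825698920234121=-30.19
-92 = -92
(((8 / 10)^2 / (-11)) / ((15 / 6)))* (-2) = 64 / 1375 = 0.05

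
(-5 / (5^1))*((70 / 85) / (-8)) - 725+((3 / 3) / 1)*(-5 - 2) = -49769 / 68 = -731.90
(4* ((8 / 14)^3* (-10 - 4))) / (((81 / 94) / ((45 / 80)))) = -3008 / 441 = -6.82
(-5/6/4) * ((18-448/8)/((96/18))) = 95/64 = 1.48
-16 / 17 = -0.94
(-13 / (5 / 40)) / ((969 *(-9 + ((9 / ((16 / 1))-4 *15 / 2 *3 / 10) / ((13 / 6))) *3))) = 10816 / 2084319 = 0.01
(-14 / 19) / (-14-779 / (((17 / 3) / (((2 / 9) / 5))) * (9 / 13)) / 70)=1124550 / 21558863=0.05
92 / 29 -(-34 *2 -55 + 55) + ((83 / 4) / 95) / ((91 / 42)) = 5105301 / 71630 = 71.27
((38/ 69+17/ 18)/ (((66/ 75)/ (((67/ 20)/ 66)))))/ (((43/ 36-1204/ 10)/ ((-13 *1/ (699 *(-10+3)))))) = -13478725/ 7012432033992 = -0.00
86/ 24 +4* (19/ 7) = 1213/ 84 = 14.44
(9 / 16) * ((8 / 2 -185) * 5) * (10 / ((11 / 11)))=-40725 / 8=-5090.62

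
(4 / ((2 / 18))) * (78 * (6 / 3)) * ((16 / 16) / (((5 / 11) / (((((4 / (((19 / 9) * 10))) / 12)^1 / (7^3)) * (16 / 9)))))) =164736 / 162925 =1.01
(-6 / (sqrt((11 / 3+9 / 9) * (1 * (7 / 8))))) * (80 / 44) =-240 * sqrt(3) / 77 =-5.40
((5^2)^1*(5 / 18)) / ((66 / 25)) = 3125 / 1188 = 2.63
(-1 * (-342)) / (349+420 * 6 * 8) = 342 / 20509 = 0.02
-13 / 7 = -1.86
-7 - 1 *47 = -54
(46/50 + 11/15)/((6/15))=62/15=4.13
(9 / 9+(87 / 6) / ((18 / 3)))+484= 5849 / 12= 487.42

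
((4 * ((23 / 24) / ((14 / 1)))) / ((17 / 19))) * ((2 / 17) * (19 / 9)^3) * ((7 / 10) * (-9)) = -2997383 / 1404540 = -2.13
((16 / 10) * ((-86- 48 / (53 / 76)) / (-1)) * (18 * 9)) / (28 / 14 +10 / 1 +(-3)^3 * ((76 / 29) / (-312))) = 2672923968 / 814345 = 3282.30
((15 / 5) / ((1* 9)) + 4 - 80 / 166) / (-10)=-959 / 2490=-0.39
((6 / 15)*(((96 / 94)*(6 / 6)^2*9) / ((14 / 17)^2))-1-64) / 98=-686051 / 1128470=-0.61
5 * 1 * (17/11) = 85/11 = 7.73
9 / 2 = 4.50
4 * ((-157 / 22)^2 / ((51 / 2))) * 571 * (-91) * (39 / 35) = -462538.43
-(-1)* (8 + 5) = 13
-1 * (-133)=133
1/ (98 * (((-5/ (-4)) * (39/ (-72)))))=-48/ 3185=-0.02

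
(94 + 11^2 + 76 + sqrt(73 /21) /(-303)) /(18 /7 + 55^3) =0.00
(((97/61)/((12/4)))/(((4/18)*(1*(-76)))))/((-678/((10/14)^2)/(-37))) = -89725/102678128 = -0.00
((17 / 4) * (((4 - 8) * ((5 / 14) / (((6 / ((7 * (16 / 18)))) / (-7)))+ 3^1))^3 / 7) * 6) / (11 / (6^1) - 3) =1448128 / 107163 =13.51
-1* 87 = -87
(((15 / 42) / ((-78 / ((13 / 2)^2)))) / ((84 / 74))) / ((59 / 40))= -12025 / 104076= -0.12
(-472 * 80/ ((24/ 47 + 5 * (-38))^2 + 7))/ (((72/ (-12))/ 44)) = 1835060480/ 237996897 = 7.71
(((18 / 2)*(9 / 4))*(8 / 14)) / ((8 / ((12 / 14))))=243 / 196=1.24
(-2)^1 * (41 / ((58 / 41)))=-1681 / 29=-57.97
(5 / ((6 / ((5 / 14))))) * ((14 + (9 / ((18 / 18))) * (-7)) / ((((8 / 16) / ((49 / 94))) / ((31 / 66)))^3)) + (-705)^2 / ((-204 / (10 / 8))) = -18554862934300775 / 6089134230432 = -3047.21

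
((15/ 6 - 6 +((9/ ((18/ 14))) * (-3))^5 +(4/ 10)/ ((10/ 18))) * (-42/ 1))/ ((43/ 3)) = 12864926907/ 1075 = 11967373.87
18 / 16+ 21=177 / 8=22.12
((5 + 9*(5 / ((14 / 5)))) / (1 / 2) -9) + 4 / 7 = 236 / 7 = 33.71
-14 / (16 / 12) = -10.50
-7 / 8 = -0.88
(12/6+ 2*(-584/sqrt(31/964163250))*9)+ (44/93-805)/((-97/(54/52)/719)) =484323055/78182-473040*sqrt(14760030)/31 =-58618391.65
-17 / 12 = -1.42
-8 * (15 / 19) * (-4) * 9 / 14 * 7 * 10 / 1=21600 / 19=1136.84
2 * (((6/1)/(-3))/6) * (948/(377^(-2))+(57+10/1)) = -269476718/3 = -89825572.67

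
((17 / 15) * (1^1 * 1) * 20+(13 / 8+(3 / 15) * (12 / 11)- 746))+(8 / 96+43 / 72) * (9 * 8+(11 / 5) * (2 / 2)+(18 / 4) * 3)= -5241499 / 7920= -661.81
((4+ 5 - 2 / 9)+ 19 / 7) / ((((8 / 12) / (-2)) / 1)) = -724 / 21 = -34.48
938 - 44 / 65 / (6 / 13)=14048 / 15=936.53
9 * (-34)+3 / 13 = -3975 / 13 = -305.77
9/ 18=1/ 2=0.50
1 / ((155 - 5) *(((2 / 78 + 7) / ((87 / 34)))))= 1131 / 465800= 0.00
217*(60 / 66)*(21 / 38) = 22785 / 209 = 109.02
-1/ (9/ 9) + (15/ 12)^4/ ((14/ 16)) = 401/ 224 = 1.79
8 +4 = 12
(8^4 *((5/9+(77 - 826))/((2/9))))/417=-13795328/417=-33082.32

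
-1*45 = -45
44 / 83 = 0.53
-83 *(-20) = 1660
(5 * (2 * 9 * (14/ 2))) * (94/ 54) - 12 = 3254/ 3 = 1084.67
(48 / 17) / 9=16 / 51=0.31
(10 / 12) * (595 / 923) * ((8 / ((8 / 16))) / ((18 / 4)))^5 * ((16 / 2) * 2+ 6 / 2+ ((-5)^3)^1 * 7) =-42724858265600 / 163506681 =-261303.44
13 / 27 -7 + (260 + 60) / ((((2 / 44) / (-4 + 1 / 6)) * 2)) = -364496 / 27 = -13499.85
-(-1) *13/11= 13/11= 1.18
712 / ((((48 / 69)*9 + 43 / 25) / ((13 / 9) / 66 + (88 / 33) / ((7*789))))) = 5007166700 / 2509159653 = 2.00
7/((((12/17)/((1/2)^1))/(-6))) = -119/4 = -29.75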